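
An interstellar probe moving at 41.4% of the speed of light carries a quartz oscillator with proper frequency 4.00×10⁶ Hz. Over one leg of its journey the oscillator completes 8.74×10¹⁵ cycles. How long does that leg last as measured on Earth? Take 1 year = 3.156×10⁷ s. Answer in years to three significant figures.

Δt = 76.1 years

β = 0.414; γ = 1/√(1 − 0.414²) = 1/√0.8286 = 1.099
Proper time for N cycles: τ = N/f = 8.74×10¹⁵/(4.00×10⁶) = 2.185×10⁹ s = 69.23 years.
Lab-frame duration Δt = γτ = 1.099 × 69.23 = 76.06 years.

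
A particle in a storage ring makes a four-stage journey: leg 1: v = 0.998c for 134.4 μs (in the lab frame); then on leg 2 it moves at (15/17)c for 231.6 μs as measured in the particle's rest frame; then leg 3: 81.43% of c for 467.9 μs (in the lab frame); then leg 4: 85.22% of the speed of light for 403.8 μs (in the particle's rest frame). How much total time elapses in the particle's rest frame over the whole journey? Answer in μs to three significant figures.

Leg 1: γ = 1/√(1 − 0.998²) = 1/√0.003996 = 15.82; τ_1 = 134.4/15.82 = 8.496 μs.
Leg 2: 231.6 μs is already measured in the particle's rest frame.
Leg 3: β = 0.8143; γ = 1/√(1 − 0.8143²) = 1/√0.3369 = 1.723; τ_3 = 467.9/1.723 = 271.6 μs.
Leg 4: 403.8 μs is already measured in the particle's rest frame.
Total: 8.496 + 231.6 + 271.6 + 403.8 μs.

τ = 915 μs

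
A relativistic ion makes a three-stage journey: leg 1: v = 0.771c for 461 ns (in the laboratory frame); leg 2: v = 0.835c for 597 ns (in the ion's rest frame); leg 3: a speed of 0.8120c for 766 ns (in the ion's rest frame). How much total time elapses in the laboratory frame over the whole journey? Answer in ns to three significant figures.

Leg 1: 461 ns is already measured in the laboratory frame.
Leg 2: γ = 1/√(1 − 0.835²) = 1/√0.3028 = 1.817; Δt_2 = 1.817 × 597 = 1085 ns.
Leg 3: γ = 1/√(1 − 0.8120²) = 1/√0.3407 = 1.713; Δt_3 = 1.713 × 766 = 1312 ns.
Total: 461.0 + 1085 + 1312 ns.

Δt = 2860 ns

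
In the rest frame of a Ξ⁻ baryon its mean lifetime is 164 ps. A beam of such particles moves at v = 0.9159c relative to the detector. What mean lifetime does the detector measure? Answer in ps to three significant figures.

Δt = 409 ps

γ = 1/√(1 − 0.9159²) = 1/√0.1611 = 2.491
The rest-frame lifetime is the proper time; the lab measures the dilated interval Δt = γτ₀ = 2.491 × 164 ps.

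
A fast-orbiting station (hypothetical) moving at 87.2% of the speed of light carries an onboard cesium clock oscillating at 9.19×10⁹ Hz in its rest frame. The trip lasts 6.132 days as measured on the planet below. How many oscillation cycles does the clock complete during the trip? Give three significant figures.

N = 2.38×10¹⁵

β = 0.872; γ = 1/√(1 − 0.872²) = 1/√0.2396 = 2.043
The oscillator's own cycle count is N = f × τ where τ is the proper time aboard the station. τ = Δt/γ = 6.132/2.043 = 3.002 days = 2.593×10⁵ s.
N = 9.19×10⁹ × 2.593×10⁵ = 2.383×10¹⁵.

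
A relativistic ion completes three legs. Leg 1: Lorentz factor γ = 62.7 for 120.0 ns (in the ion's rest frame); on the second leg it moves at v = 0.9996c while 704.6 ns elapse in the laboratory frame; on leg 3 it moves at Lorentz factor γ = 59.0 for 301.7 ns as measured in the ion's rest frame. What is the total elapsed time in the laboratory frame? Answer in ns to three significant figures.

Leg 1: γ = 62.7; Δt_1 = 62.70 × 120.0 = 7524 ns.
Leg 2: 704.6 ns is already measured in the laboratory frame.
Leg 3: γ = 59.0; Δt_3 = 59.00 × 301.7 = 1.780×10⁴ ns.
Total: 7524 + 704.6 + 1.780×10⁴ ns.

Δt = 2.60×10⁴ ns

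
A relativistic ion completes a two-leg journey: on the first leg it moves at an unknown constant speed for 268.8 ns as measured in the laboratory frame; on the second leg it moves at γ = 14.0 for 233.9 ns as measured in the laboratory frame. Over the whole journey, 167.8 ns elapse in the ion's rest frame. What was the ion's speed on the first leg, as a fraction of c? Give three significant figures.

Leg 1: speed unknown; τ_1 = 268.8/γ_1.
Leg 2: γ = 14.0; τ_2 = 233.9/14.00 = 16.71 ns.
Total proper time: τ_1 + 16.71 = 167.8, so τ_1 = 167.8 − 16.71 = 151.1 ns.
γ_1 = 268.8/151.1 = 1.779; β = √(1 − 1/γ²) = √0.6840.

β = 0.827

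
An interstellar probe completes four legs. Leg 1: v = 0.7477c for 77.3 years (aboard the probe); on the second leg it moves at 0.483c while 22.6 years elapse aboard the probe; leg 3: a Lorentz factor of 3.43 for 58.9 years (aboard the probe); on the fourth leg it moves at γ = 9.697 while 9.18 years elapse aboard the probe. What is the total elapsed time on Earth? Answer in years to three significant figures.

Leg 1: γ = 1/√(1 − 0.7477²) = 1/√0.4409 = 1.506; Δt_1 = 1.506 × 77.3 = 116.4 years.
Leg 2: γ = 1/√(1 − 0.483²) = 1/√0.7667 = 1.142; Δt_2 = 1.142 × 22.6 = 25.81 years.
Leg 3: γ = 3.43; Δt_3 = 3.430 × 58.9 = 202.0 years.
Leg 4: γ = 9.697; Δt_4 = 9.697 × 9.18 = 89.02 years.
Total: 116.4 + 25.81 + 202.0 + 89.02 years.

Δt = 433 years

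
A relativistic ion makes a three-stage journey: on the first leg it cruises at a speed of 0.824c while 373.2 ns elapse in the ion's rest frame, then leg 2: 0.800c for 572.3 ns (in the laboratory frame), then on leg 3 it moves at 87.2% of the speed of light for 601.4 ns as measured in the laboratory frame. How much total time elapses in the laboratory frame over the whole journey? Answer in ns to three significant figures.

Leg 1: γ = 1/√(1 − 0.824²) = 1/√0.3210 = 1.765; Δt_1 = 1.765 × 373.2 = 658.7 ns.
Leg 2: 572.3 ns is already measured in the laboratory frame.
Leg 3: 601.4 ns is already measured in the laboratory frame.
Total: 658.7 + 572.3 + 601.4 ns.

Δt = 1830 ns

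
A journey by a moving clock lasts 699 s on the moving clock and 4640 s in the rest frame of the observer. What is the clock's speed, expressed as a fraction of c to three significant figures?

v = 0.989c

The proper time is measured on the moving clock (both events occur at the clock's location); Δt is measured in the rest frame of the observer. γ = Δt/τ = 4640/699 = 6.638.
β = √(1 − 1/γ²) = √(1 − 0.02269) = √0.9773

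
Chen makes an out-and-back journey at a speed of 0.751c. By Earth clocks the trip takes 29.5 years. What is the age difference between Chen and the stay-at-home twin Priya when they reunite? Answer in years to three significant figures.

Δt − τ = 10.0 years

γ = 1/√(1 − 0.751²) = 1/√0.4360 = 1.514
Chen's elapsed proper time: τ = 29.5/1.514 = 19.48 years.
Age gap = Δt − τ = 29.5 − 19.48 years.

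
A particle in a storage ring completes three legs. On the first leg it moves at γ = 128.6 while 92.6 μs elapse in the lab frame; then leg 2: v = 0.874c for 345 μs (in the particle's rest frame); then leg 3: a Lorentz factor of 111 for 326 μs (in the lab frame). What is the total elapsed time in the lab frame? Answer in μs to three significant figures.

Δt = 1130 μs

Leg 1: 92.6 μs is already measured in the lab frame.
Leg 2: γ = 1/√(1 − 0.874²) = 1/√0.2361 = 2.058; Δt_2 = 2.058 × 345 = 710.0 μs.
Leg 3: 326 μs is already measured in the lab frame.
Total: 92.60 + 710.0 + 326.0 μs.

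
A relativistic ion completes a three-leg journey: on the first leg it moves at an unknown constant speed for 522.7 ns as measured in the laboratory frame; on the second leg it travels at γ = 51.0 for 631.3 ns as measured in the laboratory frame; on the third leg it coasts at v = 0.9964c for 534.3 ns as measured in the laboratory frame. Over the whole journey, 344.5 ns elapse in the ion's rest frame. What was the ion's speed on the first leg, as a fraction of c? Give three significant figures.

β = 0.836

Leg 1: speed unknown; τ_1 = 522.7/γ_1.
Leg 2: γ = 51.0; τ_2 = 631.3/51.00 = 12.38 ns.
Leg 3: γ = 1/√(1 − 0.9964²) = 1/√0.007187 = 11.80; τ_3 = 534.3/11.80 = 45.30 ns.
Total proper time: τ_1 + 12.38 + 45.30 = 344.5, so τ_1 = 344.5 − 57.67 = 286.8 ns.
γ_1 = 522.7/286.8 = 1.822; β = √(1 − 1/γ²) = √0.6989.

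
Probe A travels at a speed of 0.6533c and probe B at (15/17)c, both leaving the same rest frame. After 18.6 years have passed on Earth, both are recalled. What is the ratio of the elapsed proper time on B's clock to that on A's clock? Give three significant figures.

A: γ = 1/√(1 − 0.6533²) = 1/√0.5732 = 1.321. B: γ = 1/√(1 − (15/17)²) = 17/8 = 2.125.
τ_A/τ_B = γ_B/γ_A = 2.125/1.321 = 1.609, so τ_B/τ_A = 0.6216.

τ_B/τ_A = 0.622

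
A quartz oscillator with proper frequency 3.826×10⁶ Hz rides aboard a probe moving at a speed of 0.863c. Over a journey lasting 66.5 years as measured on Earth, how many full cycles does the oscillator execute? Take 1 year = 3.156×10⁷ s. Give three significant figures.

N = 4.06×10¹⁵

γ = 1/√(1 − 0.863²) = 1/√0.2552 = 1.979
The oscillator's own cycle count is N = f × τ where τ is the proper time aboard the probe. τ = Δt/γ = 66.5/1.979 = 33.60 years = 1.060×10⁹ s.
N = 3.826×10⁶ × 1.060×10⁹ = 4.057×10¹⁵.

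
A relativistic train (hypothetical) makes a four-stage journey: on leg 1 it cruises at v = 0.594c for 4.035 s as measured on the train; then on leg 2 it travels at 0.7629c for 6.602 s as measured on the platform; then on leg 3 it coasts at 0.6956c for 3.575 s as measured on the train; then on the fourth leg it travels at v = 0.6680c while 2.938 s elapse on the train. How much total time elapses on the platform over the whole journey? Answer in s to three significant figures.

Leg 1: γ = 1/√(1 − 0.594²) = 1/√0.6472 = 1.243; Δt_1 = 1.243 × 4.035 = 5.016 s.
Leg 2: 6.602 s is already measured on the platform.
Leg 3: γ = 1/√(1 − 0.6956²) = 1/√0.5161 = 1.392; Δt_3 = 1.392 × 3.575 = 4.976 s.
Leg 4: γ = 1/√(1 − 0.6680²) = 1/√0.5538 = 1.344; Δt_4 = 1.344 × 2.938 = 3.948 s.
Total: 5.016 + 6.602 + 4.976 + 3.948 s.

Δt = 20.5 s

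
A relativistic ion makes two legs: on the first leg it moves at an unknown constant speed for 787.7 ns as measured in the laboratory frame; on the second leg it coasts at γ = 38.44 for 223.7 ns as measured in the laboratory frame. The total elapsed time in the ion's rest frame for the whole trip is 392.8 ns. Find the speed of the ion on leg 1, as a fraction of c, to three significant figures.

β = 0.871

Leg 1: speed unknown; τ_1 = 787.7/γ_1.
Leg 2: γ = 38.44; τ_2 = 223.7/38.44 = 5.819 ns.
Total proper time: τ_1 + 5.819 = 392.8, so τ_1 = 392.8 − 5.819 = 387.0 ns.
γ_1 = 787.7/387.0 = 2.036; β = √(1 − 1/γ²) = √0.7586.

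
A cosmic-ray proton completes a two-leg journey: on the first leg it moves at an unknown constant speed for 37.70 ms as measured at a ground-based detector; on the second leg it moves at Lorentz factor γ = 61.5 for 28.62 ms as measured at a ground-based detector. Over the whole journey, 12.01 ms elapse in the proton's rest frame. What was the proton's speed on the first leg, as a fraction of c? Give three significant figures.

β = 0.952

Leg 1: speed unknown; τ_1 = 37.70/γ_1.
Leg 2: γ = 61.5; τ_2 = 28.62/61.50 = 0.4654 ms.
Total proper time: τ_1 + 0.4654 = 12.01, so τ_1 = 12.01 − 0.4654 = 11.54 ms.
γ_1 = 37.70/11.54 = 3.266; β = √(1 − 1/γ²) = √0.9062.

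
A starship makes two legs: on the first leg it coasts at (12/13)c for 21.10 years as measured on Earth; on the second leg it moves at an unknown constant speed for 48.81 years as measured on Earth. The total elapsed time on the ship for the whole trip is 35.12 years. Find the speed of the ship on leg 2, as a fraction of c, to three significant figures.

Leg 1: γ = 1/√(1 − (12/13)²) = 13/5 = 2.600; τ_1 = 21.10/2.600 = 8.115 years.
Leg 2: speed unknown; τ_2 = 48.81/γ_2.
Total proper time: 8.115 + τ_2 = 35.12, so τ_2 = 35.12 − 8.115 = 27.00 years.
γ_2 = 48.81/27.00 = 1.807; β = √(1 − 1/γ²) = √0.6939.

β = 0.833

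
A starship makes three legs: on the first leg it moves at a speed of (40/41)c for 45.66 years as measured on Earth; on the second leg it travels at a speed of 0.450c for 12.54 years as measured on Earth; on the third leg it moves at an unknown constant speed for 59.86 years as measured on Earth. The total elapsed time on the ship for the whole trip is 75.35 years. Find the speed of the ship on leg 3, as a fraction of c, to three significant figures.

Leg 1: γ = 1/√(1 − (40/41)²) = 41/9 ≈ 4.556; τ_1 = 45.66/4.556 = 10.02 years.
Leg 2: γ = 1/√(1 − 0.450²) = 1/√0.7975 = 1.120; τ_2 = 12.54/1.120 = 11.20 years.
Leg 3: speed unknown; τ_3 = 59.86/γ_3.
Total proper time: 10.02 + 11.20 + τ_3 = 75.35, so τ_3 = 75.35 − 21.22 = 54.13 years.
γ_3 = 59.86/54.13 = 1.106; β = √(1 − 1/γ²) = √0.1823.

β = 0.427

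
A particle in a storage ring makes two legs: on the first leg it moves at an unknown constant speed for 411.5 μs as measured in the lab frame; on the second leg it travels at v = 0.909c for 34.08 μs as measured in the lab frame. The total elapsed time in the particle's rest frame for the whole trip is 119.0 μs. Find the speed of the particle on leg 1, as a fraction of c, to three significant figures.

Leg 1: speed unknown; τ_1 = 411.5/γ_1.
Leg 2: γ = 1/√(1 − 0.909²) = 1/√0.1737 = 2.399; τ_2 = 34.08/2.399 = 14.20 μs.
Total proper time: τ_1 + 14.20 = 119.0, so τ_1 = 119.0 − 14.20 = 104.8 μs.
γ_1 = 411.5/104.8 = 3.927; β = √(1 − 1/γ²) = √0.9351.

β = 0.967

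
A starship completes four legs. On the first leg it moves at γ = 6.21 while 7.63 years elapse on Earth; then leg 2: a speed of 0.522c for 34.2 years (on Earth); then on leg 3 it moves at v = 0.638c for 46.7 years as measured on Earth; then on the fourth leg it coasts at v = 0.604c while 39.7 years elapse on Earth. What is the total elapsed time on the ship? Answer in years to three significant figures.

τ = 98.0 years

Leg 1: γ = 6.21; τ_1 = 7.63/6.210 = 1.229 years.
Leg 2: γ = 1/√(1 − 0.522²) = 1/√0.7275 = 1.172; τ_2 = 34.2/1.172 = 29.17 years.
Leg 3: γ = 1/√(1 − 0.638²) = 1/√0.5930 = 1.299; τ_3 = 46.7/1.299 = 35.96 years.
Leg 4: γ = 1/√(1 − 0.604²) = 1/√0.6352 = 1.255; τ_4 = 39.7/1.255 = 31.64 years.
Total: 1.229 + 29.17 + 35.96 + 31.64 years.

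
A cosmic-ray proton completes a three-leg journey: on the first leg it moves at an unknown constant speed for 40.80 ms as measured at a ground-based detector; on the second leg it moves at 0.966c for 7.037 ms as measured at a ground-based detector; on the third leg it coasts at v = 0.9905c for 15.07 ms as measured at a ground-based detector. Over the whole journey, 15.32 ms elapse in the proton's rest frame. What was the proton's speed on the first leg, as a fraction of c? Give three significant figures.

β = 0.960

Leg 1: speed unknown; τ_1 = 40.80/γ_1.
Leg 2: γ = 1/√(1 − 0.966²) = 1/√0.06684 = 3.868; τ_2 = 7.037/3.868 = 1.819 ms.
Leg 3: γ = 1/√(1 − 0.9905²) = 1/√0.01891 = 7.272; τ_3 = 15.07/7.272 = 2.072 ms.
Total proper time: τ_1 + 1.819 + 2.072 = 15.32, so τ_1 = 15.32 − 3.892 = 11.43 ms.
γ_1 = 40.80/11.43 = 3.570; β = √(1 − 1/γ²) = √0.9215.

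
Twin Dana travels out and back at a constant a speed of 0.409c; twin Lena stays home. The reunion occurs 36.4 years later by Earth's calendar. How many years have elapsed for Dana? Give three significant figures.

γ = 1/√(1 − 0.409²) = 1/√0.8327 = 1.096
Dana's clock measures proper time along the trip: τ = Δt/γ = 36.4/1.096 years.

τ = 33.2 years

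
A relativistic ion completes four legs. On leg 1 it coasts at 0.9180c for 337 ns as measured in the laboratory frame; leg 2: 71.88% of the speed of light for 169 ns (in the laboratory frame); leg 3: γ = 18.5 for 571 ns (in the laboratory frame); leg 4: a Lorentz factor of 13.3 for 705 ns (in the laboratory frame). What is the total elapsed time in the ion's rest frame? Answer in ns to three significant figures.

Leg 1: γ = 1/√(1 − 0.9180²) = 1/√0.1573 = 2.522; τ_1 = 337/2.522 = 133.6 ns.
Leg 2: β = 0.7188; γ = 1/√(1 − 0.7188²) = 1/√0.4833 = 1.438; τ_2 = 169/1.438 = 117.5 ns.
Leg 3: γ = 18.5; τ_3 = 571/18.50 = 30.86 ns.
Leg 4: γ = 13.3; τ_4 = 705/13.30 = 53.01 ns.
Total: 133.6 + 117.5 + 30.86 + 53.01 ns.

τ = 335 ns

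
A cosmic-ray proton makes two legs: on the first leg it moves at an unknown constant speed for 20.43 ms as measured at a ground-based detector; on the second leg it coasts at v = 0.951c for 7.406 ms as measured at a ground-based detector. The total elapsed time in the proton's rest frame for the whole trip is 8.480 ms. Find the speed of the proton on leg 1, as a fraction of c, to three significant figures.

β = 0.953

Leg 1: speed unknown; τ_1 = 20.43/γ_1.
Leg 2: γ = 1/√(1 − 0.951²) = 1/√0.09560 = 3.234; τ_2 = 7.406/3.234 = 2.290 ms.
Total proper time: τ_1 + 2.290 = 8.480, so τ_1 = 8.480 − 2.290 = 6.190 ms.
γ_1 = 20.43/6.190 = 3.300; β = √(1 − 1/γ²) = √0.9082.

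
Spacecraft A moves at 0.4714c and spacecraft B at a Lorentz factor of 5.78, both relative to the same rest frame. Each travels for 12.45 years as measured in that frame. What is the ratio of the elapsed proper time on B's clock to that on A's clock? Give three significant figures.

A: γ = 1/√(1 − 0.4714²) = 1/√0.7778 = 1.134. B: γ = 5.78.
τ_A/τ_B = γ_B/γ_A = 5.780/1.134 = 5.097, so τ_B/τ_A = 0.1962.

τ_B/τ_A = 0.196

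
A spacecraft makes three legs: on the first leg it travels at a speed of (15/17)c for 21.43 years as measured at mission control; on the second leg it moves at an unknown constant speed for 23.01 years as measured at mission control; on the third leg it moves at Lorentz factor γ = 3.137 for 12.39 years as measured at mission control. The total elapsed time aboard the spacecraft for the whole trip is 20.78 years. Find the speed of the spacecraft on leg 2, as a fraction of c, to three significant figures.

Leg 1: γ = 1/√(1 − (15/17)²) = 17/8 = 2.125; τ_1 = 21.43/2.125 = 10.08 years.
Leg 2: speed unknown; τ_2 = 23.01/γ_2.
Leg 3: γ = 3.137; τ_3 = 12.39/3.137 = 3.950 years.
Total proper time: 10.08 + τ_2 + 3.950 = 20.78, so τ_2 = 20.78 − 14.03 = 6.746 years.
γ_2 = 23.01/6.746 = 3.411; β = √(1 − 1/γ²) = √0.9141.

β = 0.956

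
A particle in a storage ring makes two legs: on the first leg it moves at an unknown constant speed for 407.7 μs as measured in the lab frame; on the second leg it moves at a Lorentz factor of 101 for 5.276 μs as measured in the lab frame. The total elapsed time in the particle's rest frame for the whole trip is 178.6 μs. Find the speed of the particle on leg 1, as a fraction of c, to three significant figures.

β = 0.899

Leg 1: speed unknown; τ_1 = 407.7/γ_1.
Leg 2: γ = 101; τ_2 = 5.276/101.0 = 0.05224 μs.
Total proper time: τ_1 + 0.05224 = 178.6, so τ_1 = 178.6 − 0.05224 = 178.5 μs.
γ_1 = 407.7/178.5 = 2.283; β = √(1 − 1/γ²) = √0.8082.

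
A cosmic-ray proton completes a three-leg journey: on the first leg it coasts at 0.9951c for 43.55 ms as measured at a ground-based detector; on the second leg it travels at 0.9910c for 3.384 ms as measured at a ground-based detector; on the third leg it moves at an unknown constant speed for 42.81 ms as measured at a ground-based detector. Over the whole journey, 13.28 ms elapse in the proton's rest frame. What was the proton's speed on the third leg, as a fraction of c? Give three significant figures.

Leg 1: γ = 1/√(1 − 0.9951²) = 1/√0.009776 = 10.11; τ_1 = 43.55/10.11 = 4.306 ms.
Leg 2: γ = 1/√(1 − 0.9910²) = 1/√0.01792 = 7.470; τ_2 = 3.384/7.470 = 0.4530 ms.
Leg 3: speed unknown; τ_3 = 42.81/γ_3.
Total proper time: 4.306 + 0.4530 + τ_3 = 13.28, so τ_3 = 13.28 − 4.759 = 8.521 ms.
γ_3 = 42.81/8.521 = 5.024; β = √(1 − 1/γ²) = √0.9604.

β = 0.980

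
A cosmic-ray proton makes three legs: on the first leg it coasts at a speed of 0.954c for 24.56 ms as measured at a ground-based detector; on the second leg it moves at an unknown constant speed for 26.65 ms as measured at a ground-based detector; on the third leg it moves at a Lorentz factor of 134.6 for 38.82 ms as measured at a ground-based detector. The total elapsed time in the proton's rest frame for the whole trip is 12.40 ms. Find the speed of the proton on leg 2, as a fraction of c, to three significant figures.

β = 0.984

Leg 1: γ = 1/√(1 − 0.954²) = 1/√0.08988 = 3.335; τ_1 = 24.56/3.335 = 7.363 ms.
Leg 2: speed unknown; τ_2 = 26.65/γ_2.
Leg 3: γ = 134.6; τ_3 = 38.82/134.6 = 0.2884 ms.
Total proper time: 7.363 + τ_2 + 0.2884 = 12.40, so τ_2 = 12.40 − 7.652 = 4.748 ms.
γ_2 = 26.65/4.748 = 5.612; β = √(1 − 1/γ²) = √0.9683.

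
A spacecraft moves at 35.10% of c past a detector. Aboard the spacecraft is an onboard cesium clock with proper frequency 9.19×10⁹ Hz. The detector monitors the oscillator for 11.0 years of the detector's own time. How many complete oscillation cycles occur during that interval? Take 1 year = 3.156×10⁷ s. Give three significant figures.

β = 0.3510; γ = 1/√(1 − 0.3510²) = 1/√0.8768 = 1.068
During 11.0 years of lab time, the oscillator's proper time advances by τ = Δt/γ = 11.0/1.068 = 10.30 years = 3.251×10⁸ s.
N = f × τ = 9.19×10⁹ × 3.251×10⁸ = 2.987×10¹⁸.

N = 2.99×10¹⁸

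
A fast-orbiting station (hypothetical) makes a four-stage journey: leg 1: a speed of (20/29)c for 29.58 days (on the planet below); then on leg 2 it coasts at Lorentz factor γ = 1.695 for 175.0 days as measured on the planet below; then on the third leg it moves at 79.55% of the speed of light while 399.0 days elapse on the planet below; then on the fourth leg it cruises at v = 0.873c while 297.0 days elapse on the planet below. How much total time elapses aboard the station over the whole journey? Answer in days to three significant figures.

τ = 511 days

Leg 1: γ = 1/√(1 − (20/29)²) = 29/21 ≈ 1.381; τ_1 = 29.58/1.381 = 21.42 days.
Leg 2: γ = 1.695; τ_2 = 175.0/1.695 = 103.2 days.
Leg 3: β = 0.7955; γ = 1/√(1 − 0.7955²) = 1/√0.3672 = 1.650; τ_3 = 399.0/1.650 = 241.8 days.
Leg 4: γ = 1/√(1 − 0.873²) = 1/√0.2379 = 2.050; τ_4 = 297.0/2.050 = 144.9 days.
Total: 21.42 + 103.2 + 241.8 + 144.9 days.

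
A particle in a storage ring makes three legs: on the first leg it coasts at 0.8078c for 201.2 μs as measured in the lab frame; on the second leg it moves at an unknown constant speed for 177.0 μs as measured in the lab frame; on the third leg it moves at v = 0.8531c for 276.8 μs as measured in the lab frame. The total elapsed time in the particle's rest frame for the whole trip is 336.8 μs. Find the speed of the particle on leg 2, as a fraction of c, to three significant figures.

Leg 1: γ = 1/√(1 − 0.8078²) = 1/√0.3475 = 1.696; τ_1 = 201.2/1.696 = 118.6 μs.
Leg 2: speed unknown; τ_2 = 177.0/γ_2.
Leg 3: γ = 1/√(1 − 0.8531²) = 1/√0.2722 = 1.917; τ_3 = 276.8/1.917 = 144.4 μs.
Total proper time: 118.6 + τ_2 + 144.4 = 336.8, so τ_2 = 336.8 − 263.0 = 73.78 μs.
γ_2 = 177.0/73.78 = 2.399; β = √(1 − 1/γ²) = √0.8262.

β = 0.909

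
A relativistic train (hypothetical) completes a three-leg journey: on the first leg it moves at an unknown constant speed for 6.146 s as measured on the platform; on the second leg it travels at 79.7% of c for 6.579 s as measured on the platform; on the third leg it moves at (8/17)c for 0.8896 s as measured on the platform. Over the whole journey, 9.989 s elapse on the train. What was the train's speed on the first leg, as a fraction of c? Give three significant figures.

Leg 1: speed unknown; τ_1 = 6.146/γ_1.
Leg 2: β = 0.797; γ = 1/√(1 − 0.797²) = 1/√0.3648 = 1.656; τ_2 = 6.579/1.656 = 3.974 s.
Leg 3: γ = 1/√(1 − (8/17)²) = 17/15 ≈ 1.133; τ_3 = 0.8896/1.133 = 0.7849 s.
Total proper time: τ_1 + 3.974 + 0.7849 = 9.989, so τ_1 = 9.989 − 4.759 = 5.230 s.
γ_1 = 6.146/5.230 = 1.175; β = √(1 − 1/γ²) = √0.2757.

β = 0.525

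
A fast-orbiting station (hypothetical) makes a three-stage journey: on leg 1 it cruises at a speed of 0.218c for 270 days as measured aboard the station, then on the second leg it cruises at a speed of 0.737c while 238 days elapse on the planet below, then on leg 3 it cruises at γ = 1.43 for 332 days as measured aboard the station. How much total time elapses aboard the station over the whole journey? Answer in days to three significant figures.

τ = 763 days

Leg 1: 270 days is already measured aboard the station.
Leg 2: γ = 1/√(1 − 0.737²) = 1/√0.4568 = 1.480; τ_2 = 238/1.480 = 160.9 days.
Leg 3: 332 days is already measured aboard the station.
Total: 270.0 + 160.9 + 332.0 days.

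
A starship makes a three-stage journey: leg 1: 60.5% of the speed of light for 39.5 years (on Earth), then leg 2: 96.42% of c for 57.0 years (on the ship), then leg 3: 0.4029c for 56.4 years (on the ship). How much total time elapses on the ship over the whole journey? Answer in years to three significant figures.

τ = 145 years

Leg 1: β = 0.605; γ = 1/√(1 − 0.605²) = 1/√0.6340 = 1.256; τ_1 = 39.5/1.256 = 31.45 years.
Leg 2: 57.0 years is already measured on the ship.
Leg 3: 56.4 years is already measured on the ship.
Total: 31.45 + 57.00 + 56.40 years.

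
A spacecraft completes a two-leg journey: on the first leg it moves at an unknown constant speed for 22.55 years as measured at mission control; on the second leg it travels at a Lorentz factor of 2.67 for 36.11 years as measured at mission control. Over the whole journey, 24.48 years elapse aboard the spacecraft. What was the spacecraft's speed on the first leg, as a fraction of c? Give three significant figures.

β = 0.874

Leg 1: speed unknown; τ_1 = 22.55/γ_1.
Leg 2: γ = 2.67; τ_2 = 36.11/2.670 = 13.52 years.
Total proper time: τ_1 + 13.52 = 24.48, so τ_1 = 24.48 − 13.52 = 10.96 years.
γ_1 = 22.55/10.96 = 2.058; β = √(1 − 1/γ²) = √0.7640.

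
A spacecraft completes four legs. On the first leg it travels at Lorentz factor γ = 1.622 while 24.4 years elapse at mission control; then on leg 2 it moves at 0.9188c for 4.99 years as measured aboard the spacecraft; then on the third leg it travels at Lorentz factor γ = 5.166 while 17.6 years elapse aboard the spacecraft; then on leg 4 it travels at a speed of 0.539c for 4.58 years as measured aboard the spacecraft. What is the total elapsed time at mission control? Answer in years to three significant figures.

Leg 1: 24.4 years is already measured at mission control.
Leg 2: γ = 1/√(1 − 0.9188²) = 1/√0.1558 = 2.533; Δt_2 = 2.533 × 4.99 = 12.64 years.
Leg 3: γ = 5.166; Δt_3 = 5.166 × 17.6 = 90.92 years.
Leg 4: γ = 1/√(1 − 0.539²) = 1/√0.7095 = 1.187; Δt_4 = 1.187 × 4.58 = 5.437 years.
Total: 24.40 + 12.64 + 90.92 + 5.437 years.

Δt = 133 years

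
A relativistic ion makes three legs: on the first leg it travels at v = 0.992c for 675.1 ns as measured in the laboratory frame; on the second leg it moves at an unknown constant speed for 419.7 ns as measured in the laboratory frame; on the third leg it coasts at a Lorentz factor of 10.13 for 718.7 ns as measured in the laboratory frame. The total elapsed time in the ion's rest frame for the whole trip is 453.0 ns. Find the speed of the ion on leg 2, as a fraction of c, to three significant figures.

Leg 1: γ = 1/√(1 − 0.992²) = 1/√0.01594 = 7.922; τ_1 = 675.1/7.922 = 85.22 ns.
Leg 2: speed unknown; τ_2 = 419.7/γ_2.
Leg 3: γ = 10.13; τ_3 = 718.7/10.13 = 70.95 ns.
Total proper time: 85.22 + τ_2 + 70.95 = 453.0, so τ_2 = 453.0 − 156.2 = 296.8 ns.
γ_2 = 419.7/296.8 = 1.414; β = √(1 − 1/γ²) = √0.4998.

β = 0.707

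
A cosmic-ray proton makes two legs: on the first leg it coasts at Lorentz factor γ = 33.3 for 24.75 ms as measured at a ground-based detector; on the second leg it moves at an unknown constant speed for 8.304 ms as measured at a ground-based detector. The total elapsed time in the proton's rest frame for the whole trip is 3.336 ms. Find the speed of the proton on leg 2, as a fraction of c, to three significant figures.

Leg 1: γ = 33.3; τ_1 = 24.75/33.30 = 0.7432 ms.
Leg 2: speed unknown; τ_2 = 8.304/γ_2.
Total proper time: 0.7432 + τ_2 = 3.336, so τ_2 = 3.336 − 0.7432 = 2.593 ms.
γ_2 = 8.304/2.593 = 3.203; β = √(1 − 1/γ²) = √0.9025.

β = 0.950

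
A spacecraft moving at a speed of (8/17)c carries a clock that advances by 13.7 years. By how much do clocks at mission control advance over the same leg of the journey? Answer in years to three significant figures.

Δt = 15.5 years

γ = 1/√(1 − (8/17)²) = 17/15 ≈ 1.133
The interval measured aboard the spacecraft is the proper time (both events occur at the same place in that frame); the lab-frame interval is Δt = γτ = 1.133 × 13.7 years.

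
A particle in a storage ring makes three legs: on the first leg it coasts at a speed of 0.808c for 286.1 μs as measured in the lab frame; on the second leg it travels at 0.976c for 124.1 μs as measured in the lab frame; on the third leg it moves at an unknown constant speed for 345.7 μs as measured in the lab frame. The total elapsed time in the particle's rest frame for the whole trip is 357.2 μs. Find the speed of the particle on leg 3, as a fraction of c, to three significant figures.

Leg 1: γ = 1/√(1 − 0.808²) = 1/√0.3471 = 1.697; τ_1 = 286.1/1.697 = 168.6 μs.
Leg 2: γ = 1/√(1 − 0.976²) = 1/√0.04742 = 4.592; τ_2 = 124.1/4.592 = 27.03 μs.
Leg 3: speed unknown; τ_3 = 345.7/γ_3.
Total proper time: 168.6 + 27.03 + τ_3 = 357.2, so τ_3 = 357.2 − 195.6 = 161.6 μs.
γ_3 = 345.7/161.6 = 2.139; β = √(1 − 1/γ²) = √0.7815.

β = 0.884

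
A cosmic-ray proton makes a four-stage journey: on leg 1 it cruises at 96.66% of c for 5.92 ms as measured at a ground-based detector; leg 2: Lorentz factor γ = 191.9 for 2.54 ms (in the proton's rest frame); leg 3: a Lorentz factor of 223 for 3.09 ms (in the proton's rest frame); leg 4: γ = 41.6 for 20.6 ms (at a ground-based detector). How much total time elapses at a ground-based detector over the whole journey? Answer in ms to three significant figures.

Leg 1: 5.92 ms is already measured at a ground-based detector.
Leg 2: γ = 191.9; Δt_2 = 191.9 × 2.54 = 487.4 ms.
Leg 3: γ = 223; Δt_3 = 223.0 × 3.09 = 689.1 ms.
Leg 4: 20.6 ms is already measured at a ground-based detector.
Total: 5.920 + 487.4 + 689.1 + 20.60 ms.

Δt = 1200 ms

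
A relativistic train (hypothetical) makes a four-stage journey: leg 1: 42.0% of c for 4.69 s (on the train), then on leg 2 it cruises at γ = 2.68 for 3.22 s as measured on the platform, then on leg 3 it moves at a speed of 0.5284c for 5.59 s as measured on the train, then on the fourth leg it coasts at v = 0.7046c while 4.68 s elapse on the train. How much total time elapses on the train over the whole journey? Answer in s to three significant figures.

τ = 16.2 s

Leg 1: 4.69 s is already measured on the train.
Leg 2: γ = 2.68; τ_2 = 3.22/2.680 = 1.201 s.
Leg 3: 5.59 s is already measured on the train.
Leg 4: 4.68 s is already measured on the train.
Total: 4.690 + 1.201 + 5.590 + 4.680 s.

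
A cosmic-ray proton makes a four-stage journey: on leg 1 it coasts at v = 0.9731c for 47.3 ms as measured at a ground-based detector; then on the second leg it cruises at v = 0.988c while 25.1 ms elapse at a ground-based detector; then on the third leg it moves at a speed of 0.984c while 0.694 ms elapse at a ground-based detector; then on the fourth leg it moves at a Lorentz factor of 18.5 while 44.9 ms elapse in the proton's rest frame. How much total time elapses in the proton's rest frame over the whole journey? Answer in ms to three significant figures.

τ = 59.8 ms

Leg 1: γ = 1/√(1 − 0.9731²) = 1/√0.05308 = 4.341; τ_1 = 47.3/4.341 = 10.90 ms.
Leg 2: γ = 1/√(1 − 0.988²) = 1/√0.02386 = 6.474; τ_2 = 25.1/6.474 = 3.877 ms.
Leg 3: γ = 1/√(1 − 0.984²) = 1/√0.03174 = 5.613; τ_3 = 0.694/5.613 = 0.1236 ms.
Leg 4: 44.9 ms is already measured in the proton's rest frame.
Total: 10.90 + 3.877 + 0.1236 + 44.90 ms.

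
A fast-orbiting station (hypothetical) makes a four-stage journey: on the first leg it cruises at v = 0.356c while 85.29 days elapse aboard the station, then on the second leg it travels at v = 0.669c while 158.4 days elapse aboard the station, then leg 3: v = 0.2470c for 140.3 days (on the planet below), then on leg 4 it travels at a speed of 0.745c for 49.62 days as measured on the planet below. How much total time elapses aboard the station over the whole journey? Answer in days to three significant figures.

τ = 413 days

Leg 1: 85.29 days is already measured aboard the station.
Leg 2: 158.4 days is already measured aboard the station.
Leg 3: γ = 1/√(1 − 0.2470²) = 1/√0.9390 = 1.032; τ_3 = 140.3/1.032 = 136.0 days.
Leg 4: γ = 1/√(1 − 0.745²) = 1/√0.4450 = 1.499; τ_4 = 49.62/1.499 = 33.10 days.
Total: 85.29 + 158.4 + 136.0 + 33.10 days.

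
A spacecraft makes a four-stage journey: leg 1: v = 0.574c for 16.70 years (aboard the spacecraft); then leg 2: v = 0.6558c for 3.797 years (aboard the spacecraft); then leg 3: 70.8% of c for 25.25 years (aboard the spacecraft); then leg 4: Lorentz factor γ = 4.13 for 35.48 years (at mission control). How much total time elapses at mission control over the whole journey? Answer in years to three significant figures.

Δt = 96.7 years

Leg 1: γ = 1/√(1 − 0.574²) = 1/√0.6705 = 1.221; Δt_1 = 1.221 × 16.70 = 20.39 years.
Leg 2: γ = 1/√(1 − 0.6558²) = 1/√0.5699 = 1.325; Δt_2 = 1.325 × 3.797 = 5.030 years.
Leg 3: β = 0.708; γ = 1/√(1 − 0.708²) = 1/√0.4987 = 1.416; Δt_3 = 1.416 × 25.25 = 35.75 years.
Leg 4: 35.48 years is already measured at mission control.
Total: 20.39 + 5.030 + 35.75 + 35.48 years.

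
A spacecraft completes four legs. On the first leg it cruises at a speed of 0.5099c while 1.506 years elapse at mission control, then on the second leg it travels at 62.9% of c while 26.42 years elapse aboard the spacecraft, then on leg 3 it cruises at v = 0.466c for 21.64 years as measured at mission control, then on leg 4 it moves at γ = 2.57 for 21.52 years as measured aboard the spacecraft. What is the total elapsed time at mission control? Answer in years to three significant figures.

Leg 1: 1.506 years is already measured at mission control.
Leg 2: β = 0.629; γ = 1/√(1 − 0.629²) = 1/√0.6044 = 1.286; Δt_2 = 1.286 × 26.42 = 33.98 years.
Leg 3: 21.64 years is already measured at mission control.
Leg 4: γ = 2.57; Δt_4 = 2.570 × 21.52 = 55.31 years.
Total: 1.506 + 33.98 + 21.64 + 55.31 years.

Δt = 112 years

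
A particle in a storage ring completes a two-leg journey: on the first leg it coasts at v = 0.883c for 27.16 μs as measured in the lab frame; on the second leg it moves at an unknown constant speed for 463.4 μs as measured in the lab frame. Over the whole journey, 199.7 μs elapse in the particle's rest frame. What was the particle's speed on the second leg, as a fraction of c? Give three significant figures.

Leg 1: γ = 1/√(1 − 0.883²) = 1/√0.2203 = 2.131; τ_1 = 27.16/2.131 = 12.75 μs.
Leg 2: speed unknown; τ_2 = 463.4/γ_2.
Total proper time: 12.75 + τ_2 = 199.7, so τ_2 = 199.7 − 12.75 = 187.0 μs.
γ_2 = 463.4/187.0 = 2.479; β = √(1 − 1/γ²) = √0.8372.

β = 0.915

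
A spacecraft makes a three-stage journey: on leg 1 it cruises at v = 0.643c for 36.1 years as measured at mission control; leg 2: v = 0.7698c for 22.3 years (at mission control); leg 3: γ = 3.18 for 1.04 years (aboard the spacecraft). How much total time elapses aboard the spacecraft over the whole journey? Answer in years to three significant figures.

Leg 1: γ = 1/√(1 − 0.643²) = 1/√0.5866 = 1.306; τ_1 = 36.1/1.306 = 27.65 years.
Leg 2: γ = 1/√(1 − 0.7698²) = 1/√0.4074 = 1.567; τ_2 = 22.3/1.567 = 14.23 years.
Leg 3: 1.04 years is already measured aboard the spacecraft.
Total: 27.65 + 14.23 + 1.040 years.

τ = 42.9 years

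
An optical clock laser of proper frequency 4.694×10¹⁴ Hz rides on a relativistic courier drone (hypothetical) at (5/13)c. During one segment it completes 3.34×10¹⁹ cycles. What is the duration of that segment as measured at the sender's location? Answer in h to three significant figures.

Δt = 21.4 h

γ = 1/√(1 − (5/13)²) = 13/12 ≈ 1.083
Proper time for N cycles: τ = N/f = 3.34×10¹⁹/(4.694×10¹⁴) = 7.115×10⁴ s = 19.77 h.
Lab-frame duration Δt = γτ = 1.083 × 19.77 = 21.41 h.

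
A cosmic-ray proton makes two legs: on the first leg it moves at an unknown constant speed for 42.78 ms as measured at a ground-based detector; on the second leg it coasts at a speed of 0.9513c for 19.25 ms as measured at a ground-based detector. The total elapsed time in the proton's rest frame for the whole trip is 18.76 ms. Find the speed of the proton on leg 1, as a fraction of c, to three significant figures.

β = 0.954

Leg 1: speed unknown; τ_1 = 42.78/γ_1.
Leg 2: γ = 1/√(1 − 0.9513²) = 1/√0.09503 = 3.244; τ_2 = 19.25/3.244 = 5.934 ms.
Total proper time: τ_1 + 5.934 = 18.76, so τ_1 = 18.76 − 5.934 = 12.83 ms.
γ_1 = 42.78/12.83 = 3.335; β = √(1 − 1/γ²) = √0.9101.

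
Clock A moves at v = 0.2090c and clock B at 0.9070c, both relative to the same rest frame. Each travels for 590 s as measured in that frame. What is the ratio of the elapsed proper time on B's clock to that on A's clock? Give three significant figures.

A: γ = 1/√(1 − 0.2090²) = 1/√0.9563 = 1.023. B: γ = 1/√(1 − 0.9070²) = 1/√0.1774 = 2.375.
τ_A/τ_B = γ_B/γ_A = 2.375/1.023 = 2.322, so τ_B/τ_A = 0.4306.

τ_B/τ_A = 0.431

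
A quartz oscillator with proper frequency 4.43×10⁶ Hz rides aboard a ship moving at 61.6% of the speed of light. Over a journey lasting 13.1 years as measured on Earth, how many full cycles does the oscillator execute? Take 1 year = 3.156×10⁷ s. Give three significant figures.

β = 0.616; γ = 1/√(1 − 0.616²) = 1/√0.6205 = 1.269
The oscillator's own cycle count is N = f × τ where τ is the proper time on the ship. τ = Δt/γ = 13.1/1.269 = 10.32 years = 3.257×10⁸ s.
N = 4.43×10⁶ × 3.257×10⁸ = 1.443×10¹⁵.

N = 1.44×10¹⁵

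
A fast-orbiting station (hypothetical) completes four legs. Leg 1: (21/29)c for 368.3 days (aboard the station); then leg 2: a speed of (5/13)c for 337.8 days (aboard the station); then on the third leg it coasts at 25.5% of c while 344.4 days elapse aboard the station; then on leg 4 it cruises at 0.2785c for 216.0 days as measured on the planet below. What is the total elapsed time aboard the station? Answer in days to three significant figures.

τ = 1260 days

Leg 1: 368.3 days is already measured aboard the station.
Leg 2: 337.8 days is already measured aboard the station.
Leg 3: 344.4 days is already measured aboard the station.
Leg 4: γ = 1/√(1 − 0.2785²) = 1/√0.9224 = 1.041; τ_4 = 216.0/1.041 = 207.5 days.
Total: 368.3 + 337.8 + 344.4 + 207.5 days.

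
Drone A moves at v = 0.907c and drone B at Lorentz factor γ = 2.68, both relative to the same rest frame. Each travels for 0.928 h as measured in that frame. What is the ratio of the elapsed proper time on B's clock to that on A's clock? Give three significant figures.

A: γ = 1/√(1 − 0.907²) = 1/√0.1774 = 2.375. B: γ = 2.68.
τ_A/τ_B = γ_B/γ_A = 2.680/2.375 = 1.129, so τ_B/τ_A = 0.8860.

τ_B/τ_A = 0.886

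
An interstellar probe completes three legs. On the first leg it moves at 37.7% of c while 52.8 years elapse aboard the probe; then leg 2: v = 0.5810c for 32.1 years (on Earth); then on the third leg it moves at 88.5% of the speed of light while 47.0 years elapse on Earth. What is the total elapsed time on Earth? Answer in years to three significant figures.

Δt = 136 years

Leg 1: β = 0.377; γ = 1/√(1 − 0.377²) = 1/√0.8579 = 1.080; Δt_1 = 1.080 × 52.8 = 57.01 years.
Leg 2: 32.1 years is already measured on Earth.
Leg 3: 47.0 years is already measured on Earth.
Total: 57.01 + 32.10 + 47.00 years.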